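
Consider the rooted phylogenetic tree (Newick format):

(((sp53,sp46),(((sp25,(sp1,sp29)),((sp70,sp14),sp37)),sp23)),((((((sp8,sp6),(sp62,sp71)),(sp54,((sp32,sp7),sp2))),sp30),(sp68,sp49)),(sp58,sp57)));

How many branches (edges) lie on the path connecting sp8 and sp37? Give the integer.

12

The MRCA of sp8 and sp37 is the root of the tree.
From sp8 up to that node: 7 branches. From sp37 up to the same node: 5 branches. Total: 7 + 5 = 12.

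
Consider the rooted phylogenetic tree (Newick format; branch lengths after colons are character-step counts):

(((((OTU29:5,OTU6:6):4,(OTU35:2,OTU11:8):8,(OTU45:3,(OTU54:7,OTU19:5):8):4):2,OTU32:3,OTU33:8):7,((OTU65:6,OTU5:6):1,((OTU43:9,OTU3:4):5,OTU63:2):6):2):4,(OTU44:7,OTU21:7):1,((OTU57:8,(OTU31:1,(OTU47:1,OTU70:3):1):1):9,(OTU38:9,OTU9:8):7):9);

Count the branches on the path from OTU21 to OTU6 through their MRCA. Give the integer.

7

The MRCA of OTU21 and OTU6 is the root of the tree.
From OTU21 up to that node: 2 branches. From OTU6 up to the same node: 5 branches. Total: 2 + 5 = 7.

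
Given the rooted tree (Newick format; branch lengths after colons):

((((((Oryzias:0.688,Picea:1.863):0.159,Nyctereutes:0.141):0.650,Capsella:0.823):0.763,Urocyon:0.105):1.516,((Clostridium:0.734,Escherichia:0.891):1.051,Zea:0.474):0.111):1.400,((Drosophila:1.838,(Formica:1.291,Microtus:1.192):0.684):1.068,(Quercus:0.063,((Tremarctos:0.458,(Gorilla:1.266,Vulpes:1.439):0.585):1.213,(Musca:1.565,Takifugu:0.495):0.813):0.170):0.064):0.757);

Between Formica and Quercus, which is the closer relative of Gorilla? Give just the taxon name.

Quercus

The MRCA of Gorilla and Quercus subtends (Quercus,((Tremarctos,(Gorilla,Vulpes)),(Musca,Takifugu))) (6 taxa).
The MRCA of Gorilla and Formica subtends ((Drosophila,(Formica,Microtus)),(Quercus,((Tremarctos,(Gorilla,Vulpes)),(Musca,Takifugu)))) (9 taxa).
The first is nested inside the second, so Gorilla shares a more recent common ancestor with Quercus.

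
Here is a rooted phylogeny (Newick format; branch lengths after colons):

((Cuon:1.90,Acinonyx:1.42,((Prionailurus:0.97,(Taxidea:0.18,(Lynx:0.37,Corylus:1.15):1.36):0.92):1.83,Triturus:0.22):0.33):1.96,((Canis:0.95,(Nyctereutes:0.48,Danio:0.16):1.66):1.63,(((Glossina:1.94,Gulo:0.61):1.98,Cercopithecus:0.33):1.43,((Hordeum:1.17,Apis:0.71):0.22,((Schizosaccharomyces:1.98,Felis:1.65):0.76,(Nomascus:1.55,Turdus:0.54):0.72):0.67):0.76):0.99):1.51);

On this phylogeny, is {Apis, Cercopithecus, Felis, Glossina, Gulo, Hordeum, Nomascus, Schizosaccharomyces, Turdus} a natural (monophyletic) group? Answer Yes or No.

The most recent common ancestor of these taxa subtends (((Glossina,Gulo),Cercopithecus),((Hordeum,Apis),((Schizosaccharomyces,Felis),(Nomascus,Turdus)))).
That clade has exactly 9 tips — every listed taxon and nothing else — so the group is monophyletic.

Yes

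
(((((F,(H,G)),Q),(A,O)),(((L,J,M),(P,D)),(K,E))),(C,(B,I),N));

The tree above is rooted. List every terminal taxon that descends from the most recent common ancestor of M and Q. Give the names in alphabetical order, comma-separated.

A, D, E, F, G, H, J, K, L, M, O, P, Q

Tracing M: it sits inside (L,J,M).
Tracing Q: it sits inside ((F,(H,G)),Q).
The smallest clade enclosing both is ((((F,(H,G)),Q),(A,O)),(((L,J,M),(P,D)),(K,E))); the answer is its 13 terminal taxa in alphabetical order.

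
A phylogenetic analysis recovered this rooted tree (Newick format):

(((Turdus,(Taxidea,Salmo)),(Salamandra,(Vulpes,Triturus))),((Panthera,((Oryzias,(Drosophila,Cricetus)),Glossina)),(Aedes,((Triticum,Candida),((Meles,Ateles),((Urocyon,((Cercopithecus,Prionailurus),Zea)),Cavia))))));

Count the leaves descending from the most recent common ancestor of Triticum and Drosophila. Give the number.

The MRCA of Triticum and Drosophila is the node subtending ((Panthera,((Oryzias,(Drosophila,Cricetus)),Glossina)),(Aedes,((Triticum,Candida),((Meles,Ateles),((Urocyon,((Cercopithecus,Prionailurus),Zea)),Cavia))))).
That clade contains 15 terminal taxa: Aedes, Ateles, Candida, Cavia, Cercopithecus, Cricetus, Drosophila, Glossina, Meles, Oryzias, Panthera, Prionailurus, Triticum, Urocyon, Zea.

15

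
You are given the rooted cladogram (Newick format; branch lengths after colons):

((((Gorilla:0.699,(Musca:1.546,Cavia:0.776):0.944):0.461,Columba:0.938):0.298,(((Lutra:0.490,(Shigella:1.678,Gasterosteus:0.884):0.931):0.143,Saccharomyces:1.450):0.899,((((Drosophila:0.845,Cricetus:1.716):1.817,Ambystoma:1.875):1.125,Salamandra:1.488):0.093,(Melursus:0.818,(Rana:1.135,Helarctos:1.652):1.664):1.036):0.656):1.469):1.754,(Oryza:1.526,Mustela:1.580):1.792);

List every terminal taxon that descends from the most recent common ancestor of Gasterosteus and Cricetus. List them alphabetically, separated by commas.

Ambystoma, Cricetus, Drosophila, Gasterosteus, Helarctos, Lutra, Melursus, Rana, Saccharomyces, Salamandra, Shigella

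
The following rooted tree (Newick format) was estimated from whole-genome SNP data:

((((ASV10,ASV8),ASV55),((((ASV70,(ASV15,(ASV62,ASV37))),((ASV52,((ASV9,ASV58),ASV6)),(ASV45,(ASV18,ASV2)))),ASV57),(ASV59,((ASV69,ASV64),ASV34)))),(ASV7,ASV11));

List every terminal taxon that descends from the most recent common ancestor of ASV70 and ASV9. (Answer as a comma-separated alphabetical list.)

Tracing ASV70: it sits inside (ASV70,(ASV15,(ASV62,ASV37))).
Tracing ASV9: it sits inside (ASV9,ASV58).
The smallest clade enclosing both is ((ASV70,(ASV15,(ASV62,ASV37))),((ASV52,((ASV9,ASV58),ASV6)),(ASV45,(ASV18,ASV2)))); the answer is its 11 terminal taxa in alphabetical order.

ASV15, ASV18, ASV2, ASV37, ASV45, ASV52, ASV58, ASV6, ASV62, ASV70, ASV9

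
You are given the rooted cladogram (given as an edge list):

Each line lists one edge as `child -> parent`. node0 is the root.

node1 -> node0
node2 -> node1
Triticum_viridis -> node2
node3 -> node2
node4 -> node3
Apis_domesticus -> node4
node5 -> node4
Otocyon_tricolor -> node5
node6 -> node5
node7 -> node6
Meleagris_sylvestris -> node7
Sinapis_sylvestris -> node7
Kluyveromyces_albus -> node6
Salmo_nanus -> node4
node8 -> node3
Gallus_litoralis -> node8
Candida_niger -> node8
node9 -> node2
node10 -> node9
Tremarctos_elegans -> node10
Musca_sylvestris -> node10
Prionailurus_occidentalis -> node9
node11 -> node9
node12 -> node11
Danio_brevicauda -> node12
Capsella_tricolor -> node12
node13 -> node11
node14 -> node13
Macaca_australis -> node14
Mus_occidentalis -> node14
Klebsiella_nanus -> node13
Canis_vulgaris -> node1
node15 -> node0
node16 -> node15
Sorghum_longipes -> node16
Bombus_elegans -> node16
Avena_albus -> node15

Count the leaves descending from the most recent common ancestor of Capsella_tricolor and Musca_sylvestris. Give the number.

8

The MRCA of Capsella_tricolor and Musca_sylvestris is the node subtending ((Tremarctos_elegans,Musca_sylvestris),Prionailurus_occidentalis,((Danio_brevicauda,Capsella_tricolor),((Macaca_australis,Mus_occidentalis),Klebsiella_nanus))).
That clade contains 8 terminal taxa: Capsella_tricolor, Danio_brevicauda, Klebsiella_nanus, Macaca_australis, Mus_occidentalis, Musca_sylvestris, Prionailurus_occidentalis, Tremarctos_elegans.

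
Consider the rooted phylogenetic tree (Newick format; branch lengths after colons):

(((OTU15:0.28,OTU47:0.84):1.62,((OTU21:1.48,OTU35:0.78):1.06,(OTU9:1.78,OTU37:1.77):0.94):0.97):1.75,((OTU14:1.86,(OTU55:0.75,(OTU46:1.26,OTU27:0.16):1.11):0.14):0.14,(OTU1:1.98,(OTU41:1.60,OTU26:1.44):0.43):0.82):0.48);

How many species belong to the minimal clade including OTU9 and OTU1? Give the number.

13

The MRCA of OTU9 and OTU1 is the root, so the clade is the entire tree.
That clade contains 13 terminal taxa: OTU1, OTU14, OTU15, OTU21, OTU26, OTU27, OTU35, OTU37, OTU41, OTU46, OTU47, OTU55, OTU9.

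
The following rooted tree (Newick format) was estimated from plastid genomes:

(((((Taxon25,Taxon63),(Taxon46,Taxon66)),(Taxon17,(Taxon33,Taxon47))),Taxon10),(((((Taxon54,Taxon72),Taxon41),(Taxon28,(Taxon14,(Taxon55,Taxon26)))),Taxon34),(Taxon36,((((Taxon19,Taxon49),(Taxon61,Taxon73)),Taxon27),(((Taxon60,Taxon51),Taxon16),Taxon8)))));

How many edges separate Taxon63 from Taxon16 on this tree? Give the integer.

The MRCA of Taxon63 and Taxon16 is the root of the tree.
From Taxon63 up to that node: 5 branches. From Taxon16 up to the same node: 6 branches. Total: 5 + 6 = 11.

11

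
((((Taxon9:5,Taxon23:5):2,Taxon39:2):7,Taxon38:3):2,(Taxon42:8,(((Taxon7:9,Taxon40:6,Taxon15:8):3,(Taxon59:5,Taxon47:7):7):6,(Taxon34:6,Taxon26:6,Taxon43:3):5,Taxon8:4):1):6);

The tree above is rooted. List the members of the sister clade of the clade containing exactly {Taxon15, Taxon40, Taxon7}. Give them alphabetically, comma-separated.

Taxon47, Taxon59

The clade containing exactly {Taxon15, Taxon40, Taxon7} attaches to the tree at the node subtending ((Taxon7,Taxon40,Taxon15),(Taxon59,Taxon47)).
The other lineage descending from that same node — the sister group — is (Taxon59,Taxon47); its 2 tips in alphabetical order are the answer.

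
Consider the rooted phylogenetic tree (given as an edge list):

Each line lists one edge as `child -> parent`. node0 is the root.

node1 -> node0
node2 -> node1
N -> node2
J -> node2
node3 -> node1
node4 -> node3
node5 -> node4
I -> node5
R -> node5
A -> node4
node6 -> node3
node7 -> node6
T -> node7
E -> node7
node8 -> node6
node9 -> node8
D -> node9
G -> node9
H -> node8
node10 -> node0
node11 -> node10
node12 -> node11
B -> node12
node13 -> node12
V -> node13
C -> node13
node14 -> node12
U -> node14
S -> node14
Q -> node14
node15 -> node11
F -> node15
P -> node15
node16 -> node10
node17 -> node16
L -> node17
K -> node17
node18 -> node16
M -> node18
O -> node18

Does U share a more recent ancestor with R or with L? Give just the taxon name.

L

The MRCA of U and L subtends (((B,(V,C),(U,S,Q)),(F,P)),((L,K),(M,O))) (12 taxa).
The MRCA of U and R is the root, subtending the entire tree (22 taxa).
The first is nested inside the second, so U shares a more recent common ancestor with L.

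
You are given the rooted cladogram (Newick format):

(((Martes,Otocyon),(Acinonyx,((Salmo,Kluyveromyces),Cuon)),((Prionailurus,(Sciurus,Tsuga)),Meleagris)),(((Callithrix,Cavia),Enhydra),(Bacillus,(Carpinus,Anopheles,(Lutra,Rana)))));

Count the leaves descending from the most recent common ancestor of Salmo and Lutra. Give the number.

18

The MRCA of Salmo and Lutra is the root, so the clade is the entire tree.
That clade contains 18 terminal taxa: Acinonyx, Anopheles, Bacillus, Callithrix, Carpinus, Cavia, Cuon, Enhydra, Kluyveromyces, Lutra, Martes, Meleagris, Otocyon, Prionailurus, Rana, Salmo, Sciurus, Tsuga.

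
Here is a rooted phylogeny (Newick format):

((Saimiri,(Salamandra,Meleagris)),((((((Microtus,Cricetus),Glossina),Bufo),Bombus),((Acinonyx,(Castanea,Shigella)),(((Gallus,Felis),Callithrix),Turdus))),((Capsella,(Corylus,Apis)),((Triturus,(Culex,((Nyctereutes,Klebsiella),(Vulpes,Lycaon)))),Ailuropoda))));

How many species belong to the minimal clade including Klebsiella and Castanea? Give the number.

The MRCA of Klebsiella and Castanea is the node subtending ((((((Microtus,Cricetus),Glossina),Bufo),Bombus),((Acinonyx,(Castanea,Shigella)),(((Gallus,Felis),Callithrix),Turdus))),((Capsella,(Corylus,Apis)),((Triturus,(Culex,((Nyctereutes,Klebsiella),(Vulpes,Lycaon)))),Ailuropoda))).
That clade contains 22 terminal taxa: Acinonyx, Ailuropoda, Apis, Bombus, Bufo, Callithrix, Capsella, Castanea, Corylus, Cricetus, Culex, Felis, Gallus, Glossina, Klebsiella, Lycaon, Microtus, Nyctereutes, Shigella, Triturus, Turdus, Vulpes.

22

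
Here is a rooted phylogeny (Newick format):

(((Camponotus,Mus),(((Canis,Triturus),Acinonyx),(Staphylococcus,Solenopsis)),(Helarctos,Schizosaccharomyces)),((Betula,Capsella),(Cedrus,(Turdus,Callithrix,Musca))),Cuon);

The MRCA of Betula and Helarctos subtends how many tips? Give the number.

The MRCA of Betula and Helarctos is the root, so the clade is the entire tree.
That clade contains 16 terminal taxa: Acinonyx, Betula, Callithrix, Camponotus, Canis, Capsella, Cedrus, Cuon, Helarctos, Mus, Musca, Schizosaccharomyces, Solenopsis, Staphylococcus, Triturus, Turdus.

16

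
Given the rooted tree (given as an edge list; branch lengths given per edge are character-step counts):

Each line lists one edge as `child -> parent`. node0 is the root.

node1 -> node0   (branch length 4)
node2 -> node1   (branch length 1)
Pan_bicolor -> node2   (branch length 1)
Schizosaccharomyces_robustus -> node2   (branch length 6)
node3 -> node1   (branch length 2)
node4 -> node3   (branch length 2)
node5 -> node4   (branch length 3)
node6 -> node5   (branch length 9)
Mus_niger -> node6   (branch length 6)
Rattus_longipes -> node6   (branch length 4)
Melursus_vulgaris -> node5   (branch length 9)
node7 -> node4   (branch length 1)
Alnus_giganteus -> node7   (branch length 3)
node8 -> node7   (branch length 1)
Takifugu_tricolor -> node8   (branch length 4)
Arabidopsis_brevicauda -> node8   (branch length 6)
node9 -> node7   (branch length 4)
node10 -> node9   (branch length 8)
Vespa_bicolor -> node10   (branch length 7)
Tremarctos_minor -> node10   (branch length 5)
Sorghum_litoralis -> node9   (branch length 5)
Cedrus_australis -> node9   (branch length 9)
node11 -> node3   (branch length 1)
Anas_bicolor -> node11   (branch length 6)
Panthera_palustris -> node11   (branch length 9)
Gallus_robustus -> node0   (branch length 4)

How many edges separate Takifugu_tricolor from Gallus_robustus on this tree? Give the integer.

7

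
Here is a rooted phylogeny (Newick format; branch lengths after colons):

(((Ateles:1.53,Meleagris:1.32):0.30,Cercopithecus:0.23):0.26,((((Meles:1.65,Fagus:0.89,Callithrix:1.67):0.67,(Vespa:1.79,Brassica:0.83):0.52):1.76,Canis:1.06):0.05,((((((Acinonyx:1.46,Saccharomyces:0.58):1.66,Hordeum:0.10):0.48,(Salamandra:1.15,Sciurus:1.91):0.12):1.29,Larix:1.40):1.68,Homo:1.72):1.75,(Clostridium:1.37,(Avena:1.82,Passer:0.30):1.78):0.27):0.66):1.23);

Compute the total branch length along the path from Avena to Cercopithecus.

6.25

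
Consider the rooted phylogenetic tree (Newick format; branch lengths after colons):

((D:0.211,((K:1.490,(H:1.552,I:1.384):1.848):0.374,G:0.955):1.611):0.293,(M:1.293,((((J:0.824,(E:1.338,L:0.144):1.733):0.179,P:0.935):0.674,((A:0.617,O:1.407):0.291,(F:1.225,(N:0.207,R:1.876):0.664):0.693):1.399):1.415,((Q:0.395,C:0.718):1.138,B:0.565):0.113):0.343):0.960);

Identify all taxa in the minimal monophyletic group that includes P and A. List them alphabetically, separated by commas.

Tracing P: it sits inside ((J,(E,L)),P).
Tracing A: it sits inside (A,O).
The smallest clade enclosing both is (((J,(E,L)),P),((A,O),(F,(N,R)))); the answer is its 9 terminal taxa in alphabetical order.

A, E, F, J, L, N, O, P, R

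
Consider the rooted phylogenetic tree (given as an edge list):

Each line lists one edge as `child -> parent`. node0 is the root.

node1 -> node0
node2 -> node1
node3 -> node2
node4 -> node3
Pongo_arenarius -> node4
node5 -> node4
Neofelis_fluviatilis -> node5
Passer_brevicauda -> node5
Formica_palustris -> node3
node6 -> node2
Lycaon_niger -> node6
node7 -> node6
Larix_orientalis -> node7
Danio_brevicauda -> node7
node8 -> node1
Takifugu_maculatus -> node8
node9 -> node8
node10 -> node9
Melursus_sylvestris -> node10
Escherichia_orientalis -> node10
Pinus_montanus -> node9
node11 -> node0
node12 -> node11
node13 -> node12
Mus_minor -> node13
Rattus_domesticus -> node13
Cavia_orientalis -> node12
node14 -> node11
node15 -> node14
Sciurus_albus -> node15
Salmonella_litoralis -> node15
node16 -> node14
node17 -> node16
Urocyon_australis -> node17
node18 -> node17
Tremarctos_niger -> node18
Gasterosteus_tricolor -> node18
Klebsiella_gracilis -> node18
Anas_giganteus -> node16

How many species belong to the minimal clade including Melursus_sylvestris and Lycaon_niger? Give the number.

The MRCA of Melursus_sylvestris and Lycaon_niger is the node subtending ((((Pongo_arenarius,(Neofelis_fluviatilis,Passer_brevicauda)),Formica_palustris),(Lycaon_niger,(Larix_orientalis,Danio_brevicauda))),(Takifugu_maculatus,((Melursus_sylvestris,Escherichia_orientalis),Pinus_montanus))).
That clade contains 11 terminal taxa: Danio_brevicauda, Escherichia_orientalis, Formica_palustris, Larix_orientalis, Lycaon_niger, Melursus_sylvestris, Neofelis_fluviatilis, Passer_brevicauda, Pinus_montanus, Pongo_arenarius, Takifugu_maculatus.

11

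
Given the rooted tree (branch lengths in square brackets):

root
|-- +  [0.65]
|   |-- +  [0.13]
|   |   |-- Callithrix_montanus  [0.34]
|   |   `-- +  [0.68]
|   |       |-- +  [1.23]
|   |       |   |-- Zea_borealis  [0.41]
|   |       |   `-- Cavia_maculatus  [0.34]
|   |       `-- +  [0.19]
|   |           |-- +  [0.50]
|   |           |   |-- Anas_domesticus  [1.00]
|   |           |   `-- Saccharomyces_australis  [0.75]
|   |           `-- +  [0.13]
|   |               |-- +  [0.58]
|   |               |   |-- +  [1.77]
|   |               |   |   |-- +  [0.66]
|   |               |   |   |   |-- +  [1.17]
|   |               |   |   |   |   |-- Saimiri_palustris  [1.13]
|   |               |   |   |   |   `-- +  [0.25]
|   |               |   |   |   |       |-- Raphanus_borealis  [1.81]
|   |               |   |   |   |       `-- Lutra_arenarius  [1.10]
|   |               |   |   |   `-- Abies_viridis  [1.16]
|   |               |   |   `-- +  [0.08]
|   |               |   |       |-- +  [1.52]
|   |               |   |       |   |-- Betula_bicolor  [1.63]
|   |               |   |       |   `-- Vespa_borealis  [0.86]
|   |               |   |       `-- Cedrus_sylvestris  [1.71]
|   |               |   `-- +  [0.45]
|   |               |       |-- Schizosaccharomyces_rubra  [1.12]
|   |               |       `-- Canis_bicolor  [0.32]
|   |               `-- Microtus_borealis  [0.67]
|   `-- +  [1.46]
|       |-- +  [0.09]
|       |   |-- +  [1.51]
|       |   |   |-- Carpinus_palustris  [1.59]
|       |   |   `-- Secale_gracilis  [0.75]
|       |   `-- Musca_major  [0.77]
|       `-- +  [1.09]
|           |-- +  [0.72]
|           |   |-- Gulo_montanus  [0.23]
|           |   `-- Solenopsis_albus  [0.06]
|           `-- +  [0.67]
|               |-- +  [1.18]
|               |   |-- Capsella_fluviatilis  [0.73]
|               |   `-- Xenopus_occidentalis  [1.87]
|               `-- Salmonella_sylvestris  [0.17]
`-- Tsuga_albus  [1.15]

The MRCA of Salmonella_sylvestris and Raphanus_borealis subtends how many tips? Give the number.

The MRCA of Salmonella_sylvestris and Raphanus_borealis is the node subtending ((Callithrix_montanus,((Zea_borealis,Cavia_maculatus),((Anas_domesticus,Saccharomyces_australis),(((((Saimiri_palustris,(Raphanus_borealis,Lutra_arenarius)),Abies_viridis),((Betula_bicolor,Vespa_borealis),Cedrus_sylvestris)),(Schizosaccharomyces_rubra,Canis_bicolor)),Microtus_borealis)))),(((Carpinus_palustris,Secale_gracilis),Musca_major),((Gulo_montanus,Solenopsis_albus),((Capsella_fluviatilis,Xenopus_occidentalis),Salmonella_sylvestris)))).
That clade contains 23 terminal taxa: Abies_viridis, Anas_domesticus, Betula_bicolor, Callithrix_montanus, Canis_bicolor, Capsella_fluviatilis, Carpinus_palustris, Cavia_maculatus, Cedrus_sylvestris, Gulo_montanus, Lutra_arenarius, Microtus_borealis, Musca_major, Raphanus_borealis, Saccharomyces_australis, Saimiri_palustris, Salmonella_sylvestris, Schizosaccharomyces_rubra, Secale_gracilis, Solenopsis_albus, Vespa_borealis, Xenopus_occidentalis, Zea_borealis.

23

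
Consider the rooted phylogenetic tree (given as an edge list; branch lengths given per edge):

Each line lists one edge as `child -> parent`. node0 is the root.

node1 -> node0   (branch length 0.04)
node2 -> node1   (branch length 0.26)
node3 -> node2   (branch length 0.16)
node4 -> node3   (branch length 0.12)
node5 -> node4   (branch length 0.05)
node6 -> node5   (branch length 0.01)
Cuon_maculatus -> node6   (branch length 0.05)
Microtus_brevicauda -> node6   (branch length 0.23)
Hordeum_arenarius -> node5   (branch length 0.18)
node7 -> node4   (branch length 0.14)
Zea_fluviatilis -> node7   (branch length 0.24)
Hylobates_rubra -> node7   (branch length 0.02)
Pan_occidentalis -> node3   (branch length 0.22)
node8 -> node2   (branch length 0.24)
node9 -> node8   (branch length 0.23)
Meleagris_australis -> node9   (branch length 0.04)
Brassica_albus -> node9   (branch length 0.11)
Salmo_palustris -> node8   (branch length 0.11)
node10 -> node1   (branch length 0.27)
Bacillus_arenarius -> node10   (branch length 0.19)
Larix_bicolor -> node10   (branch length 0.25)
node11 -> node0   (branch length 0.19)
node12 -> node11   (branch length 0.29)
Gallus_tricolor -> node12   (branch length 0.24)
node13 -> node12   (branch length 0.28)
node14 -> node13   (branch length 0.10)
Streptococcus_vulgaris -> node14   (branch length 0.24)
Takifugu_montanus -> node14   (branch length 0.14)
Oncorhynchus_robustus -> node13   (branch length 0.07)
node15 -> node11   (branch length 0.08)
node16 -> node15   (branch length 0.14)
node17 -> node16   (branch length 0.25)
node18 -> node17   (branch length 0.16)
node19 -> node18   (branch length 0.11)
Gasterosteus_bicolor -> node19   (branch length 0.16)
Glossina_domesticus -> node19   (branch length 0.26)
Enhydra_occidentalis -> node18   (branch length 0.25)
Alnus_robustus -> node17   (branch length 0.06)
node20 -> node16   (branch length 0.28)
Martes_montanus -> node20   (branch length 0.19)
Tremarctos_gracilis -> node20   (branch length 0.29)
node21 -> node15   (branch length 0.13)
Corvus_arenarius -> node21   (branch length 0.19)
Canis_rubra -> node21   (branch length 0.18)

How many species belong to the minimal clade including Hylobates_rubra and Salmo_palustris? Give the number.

9

The MRCA of Hylobates_rubra and Salmo_palustris is the node subtending (((((Cuon_maculatus,Microtus_brevicauda),Hordeum_arenarius),(Zea_fluviatilis,Hylobates_rubra)),Pan_occidentalis),((Meleagris_australis,Brassica_albus),Salmo_palustris)).
That clade contains 9 terminal taxa: Brassica_albus, Cuon_maculatus, Hordeum_arenarius, Hylobates_rubra, Meleagris_australis, Microtus_brevicauda, Pan_occidentalis, Salmo_palustris, Zea_fluviatilis.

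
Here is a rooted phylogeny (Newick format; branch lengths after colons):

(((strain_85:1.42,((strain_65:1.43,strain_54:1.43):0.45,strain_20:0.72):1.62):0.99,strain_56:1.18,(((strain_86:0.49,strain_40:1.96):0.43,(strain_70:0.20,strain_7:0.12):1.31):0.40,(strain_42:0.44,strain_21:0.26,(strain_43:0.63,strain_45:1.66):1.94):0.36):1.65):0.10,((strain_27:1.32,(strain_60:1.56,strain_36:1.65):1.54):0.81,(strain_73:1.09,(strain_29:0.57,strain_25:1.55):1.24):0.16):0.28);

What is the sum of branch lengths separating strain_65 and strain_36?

The path runs strain_65 → … → MRCA → … → strain_36; the MRCA is the root of the tree.
Branch lengths along that path: 1.43 + 0.45 + 1.62 + 0.99 + 0.10 + 0.28 + 0.81 + 1.54 + 1.65 = 8.87.

8.87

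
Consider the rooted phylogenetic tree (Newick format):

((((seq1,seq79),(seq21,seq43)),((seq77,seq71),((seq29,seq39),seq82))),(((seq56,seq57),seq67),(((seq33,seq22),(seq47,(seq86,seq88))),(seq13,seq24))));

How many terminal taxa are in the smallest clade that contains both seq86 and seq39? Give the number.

The MRCA of seq86 and seq39 is the root, so the clade is the entire tree.
That clade contains 19 terminal taxa: seq1, seq13, seq21, seq22, seq24, seq29, seq33, seq39, seq43, seq47, seq56, seq57, seq67, seq71, seq77, seq79, seq82, seq86, seq88.

19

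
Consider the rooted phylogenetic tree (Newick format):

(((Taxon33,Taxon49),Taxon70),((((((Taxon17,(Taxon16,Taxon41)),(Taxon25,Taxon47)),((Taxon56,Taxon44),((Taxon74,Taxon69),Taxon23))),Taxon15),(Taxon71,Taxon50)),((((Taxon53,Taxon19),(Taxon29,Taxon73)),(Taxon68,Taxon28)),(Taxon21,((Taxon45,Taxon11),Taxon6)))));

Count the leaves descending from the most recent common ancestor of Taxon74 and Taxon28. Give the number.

The MRCA of Taxon74 and Taxon28 is the node subtending ((((((Taxon17,(Taxon16,Taxon41)),(Taxon25,Taxon47)),((Taxon56,Taxon44),((Taxon74,Taxon69),Taxon23))),Taxon15),(Taxon71,Taxon50)),((((Taxon53,Taxon19),(Taxon29,Taxon73)),(Taxon68,Taxon28)),(Taxon21,((Taxon45,Taxon11),Taxon6)))).
That clade contains 23 terminal taxa: Taxon11, Taxon15, Taxon16, Taxon17, Taxon19, Taxon21, Taxon23, Taxon25, Taxon28, Taxon29, Taxon41, Taxon44, Taxon45, Taxon47, Taxon50, Taxon53, Taxon56, Taxon6, Taxon68, Taxon69, Taxon71, Taxon73, Taxon74.

23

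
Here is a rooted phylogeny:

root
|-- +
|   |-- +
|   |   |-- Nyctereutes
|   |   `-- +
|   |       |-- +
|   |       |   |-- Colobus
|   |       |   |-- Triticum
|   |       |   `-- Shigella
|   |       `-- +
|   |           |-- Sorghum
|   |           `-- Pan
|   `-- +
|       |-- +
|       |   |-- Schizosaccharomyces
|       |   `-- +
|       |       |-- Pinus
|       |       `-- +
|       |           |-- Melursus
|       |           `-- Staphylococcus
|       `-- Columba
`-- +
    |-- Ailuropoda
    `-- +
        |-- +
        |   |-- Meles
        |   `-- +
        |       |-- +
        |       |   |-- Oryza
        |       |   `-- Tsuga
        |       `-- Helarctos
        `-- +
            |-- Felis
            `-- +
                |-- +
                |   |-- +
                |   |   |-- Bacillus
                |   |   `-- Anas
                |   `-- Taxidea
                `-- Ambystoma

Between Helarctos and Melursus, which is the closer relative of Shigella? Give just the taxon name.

The MRCA of Shigella and Melursus subtends ((Nyctereutes,((Colobus,Triticum,Shigella),(Sorghum,Pan))),((Schizosaccharomyces,(Pinus,(Melursus,Staphylococcus))),Columba)) (11 taxa).
The MRCA of Shigella and Helarctos is the root, subtending the entire tree (21 taxa).
The first is nested inside the second, so Shigella shares a more recent common ancestor with Melursus.

Melursus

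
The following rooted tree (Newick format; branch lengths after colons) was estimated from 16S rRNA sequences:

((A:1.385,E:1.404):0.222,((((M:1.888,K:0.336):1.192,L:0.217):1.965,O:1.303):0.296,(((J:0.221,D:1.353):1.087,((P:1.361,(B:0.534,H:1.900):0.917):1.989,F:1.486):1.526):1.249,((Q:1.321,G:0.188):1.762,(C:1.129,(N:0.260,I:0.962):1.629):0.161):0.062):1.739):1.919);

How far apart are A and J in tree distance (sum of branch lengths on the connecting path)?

7.822

The path runs A → … → MRCA → … → J; the MRCA is the root of the tree.
Branch lengths along that path: 1.385 + 0.222 + 1.919 + 1.739 + 1.249 + 1.087 + 0.221 = 7.822.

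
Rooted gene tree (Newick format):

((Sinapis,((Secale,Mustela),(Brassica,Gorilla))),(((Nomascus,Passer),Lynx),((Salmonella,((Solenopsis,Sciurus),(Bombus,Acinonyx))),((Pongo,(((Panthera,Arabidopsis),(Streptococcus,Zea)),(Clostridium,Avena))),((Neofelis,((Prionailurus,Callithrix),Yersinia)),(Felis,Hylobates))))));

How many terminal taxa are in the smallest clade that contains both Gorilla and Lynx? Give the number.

The MRCA of Gorilla and Lynx is the root, so the clade is the entire tree.
That clade contains 26 terminal taxa: Acinonyx, Arabidopsis, Avena, Bombus, Brassica, Callithrix, Clostridium, Felis, Gorilla, Hylobates, Lynx, Mustela, Neofelis, Nomascus, Panthera, Passer, Pongo, Prionailurus, Salmonella, Sciurus, Secale, Sinapis, Solenopsis, Streptococcus, Yersinia, Zea.

26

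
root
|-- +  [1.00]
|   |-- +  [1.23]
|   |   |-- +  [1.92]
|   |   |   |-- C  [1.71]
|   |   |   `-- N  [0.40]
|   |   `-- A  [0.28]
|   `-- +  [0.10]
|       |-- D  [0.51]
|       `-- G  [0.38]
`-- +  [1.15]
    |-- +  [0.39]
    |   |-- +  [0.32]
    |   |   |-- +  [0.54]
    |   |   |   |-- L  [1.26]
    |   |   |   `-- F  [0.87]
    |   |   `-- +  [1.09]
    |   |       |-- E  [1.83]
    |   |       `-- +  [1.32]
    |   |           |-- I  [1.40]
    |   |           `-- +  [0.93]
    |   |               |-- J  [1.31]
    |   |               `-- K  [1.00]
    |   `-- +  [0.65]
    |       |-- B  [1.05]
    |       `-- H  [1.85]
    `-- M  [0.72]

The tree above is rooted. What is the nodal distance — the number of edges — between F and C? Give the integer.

9

The MRCA of F and C is the root of the tree.
From F up to that node: 5 branches. From C up to the same node: 4 branches. Total: 5 + 4 = 9.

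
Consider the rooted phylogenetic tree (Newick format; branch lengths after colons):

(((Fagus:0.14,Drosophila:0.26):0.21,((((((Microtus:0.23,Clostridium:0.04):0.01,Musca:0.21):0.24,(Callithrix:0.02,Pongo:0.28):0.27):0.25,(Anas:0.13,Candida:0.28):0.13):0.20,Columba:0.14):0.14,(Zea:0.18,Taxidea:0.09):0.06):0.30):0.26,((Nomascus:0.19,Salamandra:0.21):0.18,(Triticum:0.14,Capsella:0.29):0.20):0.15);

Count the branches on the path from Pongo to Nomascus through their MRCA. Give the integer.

10

The MRCA of Pongo and Nomascus is the root of the tree.
From Pongo up to that node: 7 branches. From Nomascus up to the same node: 3 branches. Total: 7 + 3 = 10.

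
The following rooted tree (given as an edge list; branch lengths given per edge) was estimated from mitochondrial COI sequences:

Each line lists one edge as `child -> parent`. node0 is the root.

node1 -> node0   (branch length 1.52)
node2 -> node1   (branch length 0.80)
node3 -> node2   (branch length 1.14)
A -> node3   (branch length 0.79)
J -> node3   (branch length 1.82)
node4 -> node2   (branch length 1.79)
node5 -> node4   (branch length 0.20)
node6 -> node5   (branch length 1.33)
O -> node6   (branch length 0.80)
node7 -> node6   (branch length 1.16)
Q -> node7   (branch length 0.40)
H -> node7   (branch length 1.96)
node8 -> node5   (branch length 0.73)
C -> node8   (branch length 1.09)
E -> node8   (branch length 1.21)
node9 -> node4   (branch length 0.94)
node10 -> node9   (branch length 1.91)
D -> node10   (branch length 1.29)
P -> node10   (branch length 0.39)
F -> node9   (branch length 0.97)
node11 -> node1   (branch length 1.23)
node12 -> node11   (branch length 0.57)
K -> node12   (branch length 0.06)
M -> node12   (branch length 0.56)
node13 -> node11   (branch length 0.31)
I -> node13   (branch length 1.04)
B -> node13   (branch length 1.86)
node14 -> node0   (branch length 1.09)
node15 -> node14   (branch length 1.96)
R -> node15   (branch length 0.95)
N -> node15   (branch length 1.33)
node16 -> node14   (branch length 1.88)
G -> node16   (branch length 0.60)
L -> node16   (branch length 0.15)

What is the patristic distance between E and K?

6.59

The path runs E → … → MRCA → … → K; the MRCA is the node subtending (((A,J),(((O,(Q,H)),(C,E)),((D,P),F))),((K,M),(I,B))).
Branch lengths along that path: 1.21 + 0.73 + 0.20 + 1.79 + 0.80 + 1.23 + 0.57 + 0.06 = 6.59.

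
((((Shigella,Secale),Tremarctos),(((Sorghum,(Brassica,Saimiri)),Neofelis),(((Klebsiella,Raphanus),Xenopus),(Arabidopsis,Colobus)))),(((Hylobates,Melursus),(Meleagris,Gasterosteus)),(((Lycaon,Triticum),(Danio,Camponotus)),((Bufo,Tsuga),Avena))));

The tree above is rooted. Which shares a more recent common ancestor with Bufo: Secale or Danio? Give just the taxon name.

Danio

The MRCA of Bufo and Danio subtends (((Lycaon,Triticum),(Danio,Camponotus)),((Bufo,Tsuga),Avena)) (7 taxa).
The MRCA of Bufo and Secale is the root, subtending the entire tree (23 taxa).
The first is nested inside the second, so Bufo shares a more recent common ancestor with Danio.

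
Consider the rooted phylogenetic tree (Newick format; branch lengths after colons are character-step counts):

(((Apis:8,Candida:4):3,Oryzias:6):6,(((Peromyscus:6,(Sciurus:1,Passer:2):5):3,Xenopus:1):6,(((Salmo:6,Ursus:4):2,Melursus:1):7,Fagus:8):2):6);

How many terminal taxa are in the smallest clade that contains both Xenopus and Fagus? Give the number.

8

The MRCA of Xenopus and Fagus is the node subtending (((Peromyscus,(Sciurus,Passer)),Xenopus),(((Salmo,Ursus),Melursus),Fagus)).
That clade contains 8 terminal taxa: Fagus, Melursus, Passer, Peromyscus, Salmo, Sciurus, Ursus, Xenopus.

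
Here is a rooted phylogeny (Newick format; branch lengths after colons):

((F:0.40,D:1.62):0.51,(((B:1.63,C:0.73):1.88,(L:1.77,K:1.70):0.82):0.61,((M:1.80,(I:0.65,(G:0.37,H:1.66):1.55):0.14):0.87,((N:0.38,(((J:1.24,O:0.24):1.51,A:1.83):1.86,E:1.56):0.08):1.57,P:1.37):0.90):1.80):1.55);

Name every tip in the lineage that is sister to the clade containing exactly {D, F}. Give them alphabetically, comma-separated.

A, B, C, E, G, H, I, J, K, L, M, N, O, P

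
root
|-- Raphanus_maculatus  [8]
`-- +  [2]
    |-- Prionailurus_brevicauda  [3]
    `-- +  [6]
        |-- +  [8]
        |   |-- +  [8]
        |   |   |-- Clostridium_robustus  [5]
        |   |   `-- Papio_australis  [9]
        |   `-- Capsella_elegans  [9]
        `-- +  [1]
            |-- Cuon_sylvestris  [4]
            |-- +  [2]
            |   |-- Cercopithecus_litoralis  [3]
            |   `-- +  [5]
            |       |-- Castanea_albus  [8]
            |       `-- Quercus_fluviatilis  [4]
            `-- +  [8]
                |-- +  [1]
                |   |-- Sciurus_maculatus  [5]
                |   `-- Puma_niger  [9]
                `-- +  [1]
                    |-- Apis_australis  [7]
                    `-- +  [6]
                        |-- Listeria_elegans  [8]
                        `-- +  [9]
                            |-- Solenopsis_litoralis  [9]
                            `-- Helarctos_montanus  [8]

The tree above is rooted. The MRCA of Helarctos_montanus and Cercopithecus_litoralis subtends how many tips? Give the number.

10

The MRCA of Helarctos_montanus and Cercopithecus_litoralis is the node subtending (Cuon_sylvestris,(Cercopithecus_litoralis,(Castanea_albus,Quercus_fluviatilis)),((Sciurus_maculatus,Puma_niger),(Apis_australis,(Listeria_elegans,(Solenopsis_litoralis,Helarctos_montanus))))).
That clade contains 10 terminal taxa: Apis_australis, Castanea_albus, Cercopithecus_litoralis, Cuon_sylvestris, Helarctos_montanus, Listeria_elegans, Puma_niger, Quercus_fluviatilis, Sciurus_maculatus, Solenopsis_litoralis.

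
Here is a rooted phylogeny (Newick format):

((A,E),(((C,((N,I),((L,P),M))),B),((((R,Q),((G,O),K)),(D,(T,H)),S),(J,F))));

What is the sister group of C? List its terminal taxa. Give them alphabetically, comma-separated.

I, L, M, N, P

C attaches to the tree at the node subtending (C,((N,I),((L,P),M))).
The other lineage descending from that same node — the sister group — is ((N,I),((L,P),M)); its 5 tips in alphabetical order are the answer.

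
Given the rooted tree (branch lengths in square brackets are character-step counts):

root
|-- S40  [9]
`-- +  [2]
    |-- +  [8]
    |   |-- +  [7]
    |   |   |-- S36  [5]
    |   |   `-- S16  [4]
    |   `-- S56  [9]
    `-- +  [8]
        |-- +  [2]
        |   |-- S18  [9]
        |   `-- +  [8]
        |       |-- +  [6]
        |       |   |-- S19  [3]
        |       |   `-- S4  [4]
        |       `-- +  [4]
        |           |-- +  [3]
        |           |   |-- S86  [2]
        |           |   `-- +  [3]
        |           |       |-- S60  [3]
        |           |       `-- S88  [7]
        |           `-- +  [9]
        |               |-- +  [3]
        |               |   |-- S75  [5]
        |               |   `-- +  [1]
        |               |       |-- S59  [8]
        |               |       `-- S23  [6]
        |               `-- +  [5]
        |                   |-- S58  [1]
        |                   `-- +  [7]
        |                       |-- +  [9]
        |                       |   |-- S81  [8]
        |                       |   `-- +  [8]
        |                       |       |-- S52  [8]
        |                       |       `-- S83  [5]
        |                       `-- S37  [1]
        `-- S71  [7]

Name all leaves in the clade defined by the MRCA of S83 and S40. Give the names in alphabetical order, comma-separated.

S16, S18, S19, S23, S36, S37, S4, S40, S52, S56, S58, S59, S60, S71, S75, S81, S83, S86, S88

Tracing S83: it sits inside (S52,S83).
Tracing S40: it attaches directly to the root.
The smallest clade enclosing both is the whole tree (their MRCA is the root), so the answer is all 19 tips in alphabetical order.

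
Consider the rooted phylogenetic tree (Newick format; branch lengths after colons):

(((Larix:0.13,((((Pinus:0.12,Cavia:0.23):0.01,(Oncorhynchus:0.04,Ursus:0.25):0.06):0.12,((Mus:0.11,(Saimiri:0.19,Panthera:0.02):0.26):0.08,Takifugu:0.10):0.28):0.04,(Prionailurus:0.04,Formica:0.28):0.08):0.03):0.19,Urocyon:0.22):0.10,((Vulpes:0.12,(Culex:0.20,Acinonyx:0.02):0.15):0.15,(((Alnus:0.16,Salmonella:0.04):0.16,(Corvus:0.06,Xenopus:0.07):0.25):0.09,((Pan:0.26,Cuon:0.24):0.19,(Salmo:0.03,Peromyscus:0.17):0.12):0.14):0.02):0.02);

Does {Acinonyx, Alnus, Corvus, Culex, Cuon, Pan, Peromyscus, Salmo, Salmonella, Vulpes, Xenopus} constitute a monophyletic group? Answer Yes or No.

Yes

The most recent common ancestor of these taxa subtends ((Vulpes,(Culex,Acinonyx)),(((Alnus,Salmonella),(Corvus,Xenopus)),((Pan,Cuon),(Salmo,Peromyscus)))).
That clade has exactly 11 tips — every listed taxon and nothing else — so the group is monophyletic.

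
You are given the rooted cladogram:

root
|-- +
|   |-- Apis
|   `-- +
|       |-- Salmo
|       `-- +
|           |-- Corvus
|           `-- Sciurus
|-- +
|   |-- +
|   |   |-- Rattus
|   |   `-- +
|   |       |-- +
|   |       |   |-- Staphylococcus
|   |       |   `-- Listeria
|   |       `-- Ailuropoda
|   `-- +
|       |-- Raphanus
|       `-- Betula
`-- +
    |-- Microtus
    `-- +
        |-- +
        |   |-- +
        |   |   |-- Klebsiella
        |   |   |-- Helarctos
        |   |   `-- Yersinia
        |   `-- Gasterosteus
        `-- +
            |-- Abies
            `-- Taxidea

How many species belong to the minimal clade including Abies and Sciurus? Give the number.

The MRCA of Abies and Sciurus is the root, so the clade is the entire tree.
That clade contains 17 terminal taxa: Abies, Ailuropoda, Apis, Betula, Corvus, Gasterosteus, Helarctos, Klebsiella, Listeria, Microtus, Raphanus, Rattus, Salmo, Sciurus, Staphylococcus, Taxidea, Yersinia.

17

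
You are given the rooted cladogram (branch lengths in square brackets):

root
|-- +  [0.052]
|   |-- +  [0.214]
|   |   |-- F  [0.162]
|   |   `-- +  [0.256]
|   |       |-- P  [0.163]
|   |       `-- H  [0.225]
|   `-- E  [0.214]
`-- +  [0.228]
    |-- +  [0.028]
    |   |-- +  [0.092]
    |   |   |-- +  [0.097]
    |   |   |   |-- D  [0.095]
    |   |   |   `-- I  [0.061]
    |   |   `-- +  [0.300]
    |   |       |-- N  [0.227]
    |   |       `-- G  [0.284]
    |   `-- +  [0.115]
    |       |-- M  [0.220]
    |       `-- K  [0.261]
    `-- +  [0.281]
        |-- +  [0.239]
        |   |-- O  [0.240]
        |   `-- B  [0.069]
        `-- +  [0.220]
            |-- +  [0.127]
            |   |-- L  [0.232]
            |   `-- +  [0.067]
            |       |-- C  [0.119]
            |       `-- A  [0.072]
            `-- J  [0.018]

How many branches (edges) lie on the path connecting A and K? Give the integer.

8

The MRCA of A and K is the node subtending ((((D,I),(N,G)),(M,K)),((O,B),((L,(C,A)),J))).
From A up to that node: 5 branches. From K up to the same node: 3 branches. Total: 5 + 3 = 8.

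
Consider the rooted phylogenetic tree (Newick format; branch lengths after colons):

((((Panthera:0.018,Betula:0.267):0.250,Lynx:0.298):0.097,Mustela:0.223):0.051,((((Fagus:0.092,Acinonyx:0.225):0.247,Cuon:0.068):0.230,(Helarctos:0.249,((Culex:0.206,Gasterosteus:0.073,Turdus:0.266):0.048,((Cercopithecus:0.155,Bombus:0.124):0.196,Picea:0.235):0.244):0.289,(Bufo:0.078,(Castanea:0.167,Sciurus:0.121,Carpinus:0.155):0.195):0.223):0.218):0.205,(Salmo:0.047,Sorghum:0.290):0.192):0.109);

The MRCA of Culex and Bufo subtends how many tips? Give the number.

11

The MRCA of Culex and Bufo is the node subtending (Helarctos,((Culex,Gasterosteus,Turdus),((Cercopithecus,Bombus),Picea)),(Bufo,(Castanea,Sciurus,Carpinus))).
That clade contains 11 terminal taxa: Bombus, Bufo, Carpinus, Castanea, Cercopithecus, Culex, Gasterosteus, Helarctos, Picea, Sciurus, Turdus.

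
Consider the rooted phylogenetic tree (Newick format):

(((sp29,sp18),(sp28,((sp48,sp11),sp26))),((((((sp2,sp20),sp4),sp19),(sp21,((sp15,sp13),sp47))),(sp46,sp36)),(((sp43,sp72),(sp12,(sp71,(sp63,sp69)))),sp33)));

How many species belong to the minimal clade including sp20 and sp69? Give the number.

17

The MRCA of sp20 and sp69 is the node subtending ((((((sp2,sp20),sp4),sp19),(sp21,((sp15,sp13),sp47))),(sp46,sp36)),(((sp43,sp72),(sp12,(sp71,(sp63,sp69)))),sp33)).
That clade contains 17 terminal taxa: sp12, sp13, sp15, sp19, sp2, sp20, sp21, sp33, sp36, sp4, sp43, sp46, sp47, sp63, sp69, sp71, sp72.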